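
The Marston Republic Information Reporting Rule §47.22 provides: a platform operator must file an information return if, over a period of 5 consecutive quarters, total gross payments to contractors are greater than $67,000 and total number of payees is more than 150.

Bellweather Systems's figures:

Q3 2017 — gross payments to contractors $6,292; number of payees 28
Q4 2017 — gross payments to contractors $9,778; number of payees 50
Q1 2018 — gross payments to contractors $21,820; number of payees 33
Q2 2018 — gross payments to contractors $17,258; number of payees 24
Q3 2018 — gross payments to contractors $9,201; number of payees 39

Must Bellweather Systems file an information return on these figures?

No

Total gross payments to contractors: $6,292 + $9,778 + $21,820 + $17,258 + $9,201 = $64,349 (≤ $67,000).
Total number of payees: 28 + 50 + 33 + 24 + 39 = 174 (> 150).
The test is 'and': the rule requires both, and at least one is not exceeded.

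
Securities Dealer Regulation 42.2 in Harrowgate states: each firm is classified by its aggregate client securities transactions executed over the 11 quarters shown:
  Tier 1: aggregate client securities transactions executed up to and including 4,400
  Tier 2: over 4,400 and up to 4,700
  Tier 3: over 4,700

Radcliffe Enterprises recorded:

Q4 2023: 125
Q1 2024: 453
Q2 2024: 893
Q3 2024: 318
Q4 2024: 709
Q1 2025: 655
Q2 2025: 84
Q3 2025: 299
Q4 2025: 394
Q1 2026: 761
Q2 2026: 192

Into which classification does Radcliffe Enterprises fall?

Aggregate client securities transactions executed: 125 + 453 + 893 + 318 + 709 + 655 + 84 + 299 + 394 + 761 + 192 = 4,883.
4,883 > 4,700, so Tier 3 applies.

Tier 3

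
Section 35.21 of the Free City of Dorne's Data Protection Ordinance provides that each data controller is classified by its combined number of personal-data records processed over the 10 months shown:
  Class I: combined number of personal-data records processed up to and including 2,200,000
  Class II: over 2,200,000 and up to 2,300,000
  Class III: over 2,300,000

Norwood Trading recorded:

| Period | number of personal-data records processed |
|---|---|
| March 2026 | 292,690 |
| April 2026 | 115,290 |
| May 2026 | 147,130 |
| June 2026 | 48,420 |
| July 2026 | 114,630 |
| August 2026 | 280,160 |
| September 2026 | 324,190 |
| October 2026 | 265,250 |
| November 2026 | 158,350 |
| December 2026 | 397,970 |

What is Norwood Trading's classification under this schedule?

Combined number of personal-data records processed: 292,690 + 115,290 + 147,130 + 48,420 + 114,630 + 280,160 + 324,190 + 265,250 + 158,350 + 397,970 = 2,144,080.
2,144,080 ≤ 2,200,000, so Class I applies.

Class I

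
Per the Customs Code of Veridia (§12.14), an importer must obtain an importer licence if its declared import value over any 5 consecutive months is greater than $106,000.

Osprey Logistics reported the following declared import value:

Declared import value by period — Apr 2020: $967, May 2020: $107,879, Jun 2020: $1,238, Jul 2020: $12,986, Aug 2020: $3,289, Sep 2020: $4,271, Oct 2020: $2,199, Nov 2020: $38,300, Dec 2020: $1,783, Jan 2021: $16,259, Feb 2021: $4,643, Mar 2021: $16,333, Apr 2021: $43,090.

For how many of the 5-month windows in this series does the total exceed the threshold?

2

Apr 2020–Aug 2020: $967 + $107,879 + $1,238 + $12,986 + $3,289 = $126,359 (over)
May 2020–Sep 2020: $107,879 + $1,238 + $12,986 + $3,289 + $4,271 = $129,663 (over)
Jun 2020–Oct 2020: $1,238 + $12,986 + $3,289 + $4,271 + $2,199 = $23,983 (under)
Jul 2020–Nov 2020: $12,986 + $3,289 + $4,271 + $2,199 + $38,300 = $61,045 (under)
Aug 2020–Dec 2020: $3,289 + $4,271 + $2,199 + $38,300 + $1,783 = $49,842 (under)
Sep 2020–Jan 2021: $4,271 + $2,199 + $38,300 + $1,783 + $16,259 = $62,812 (under)
Oct 2020–Feb 2021: $2,199 + $38,300 + $1,783 + $16,259 + $4,643 = $63,184 (under)
Nov 2020–Mar 2021: $38,300 + $1,783 + $16,259 + $4,643 + $16,333 = $77,318 (under)
Dec 2020–Apr 2021: $1,783 + $16,259 + $4,643 + $16,333 + $43,090 = $82,108 (under)
2 windows exceed the threshold.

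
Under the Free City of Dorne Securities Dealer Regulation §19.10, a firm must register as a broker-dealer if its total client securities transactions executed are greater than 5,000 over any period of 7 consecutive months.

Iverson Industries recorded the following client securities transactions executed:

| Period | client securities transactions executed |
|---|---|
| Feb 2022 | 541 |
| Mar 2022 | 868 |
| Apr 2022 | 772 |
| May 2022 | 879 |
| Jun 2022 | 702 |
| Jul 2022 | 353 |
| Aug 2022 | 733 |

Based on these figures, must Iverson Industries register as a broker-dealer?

No

Total client securities transactions executed: 541 + 868 + 772 + 879 + 702 + 353 + 733 = 4,848.
4,848 ≤ 5,000, so the threshold is not exceeded.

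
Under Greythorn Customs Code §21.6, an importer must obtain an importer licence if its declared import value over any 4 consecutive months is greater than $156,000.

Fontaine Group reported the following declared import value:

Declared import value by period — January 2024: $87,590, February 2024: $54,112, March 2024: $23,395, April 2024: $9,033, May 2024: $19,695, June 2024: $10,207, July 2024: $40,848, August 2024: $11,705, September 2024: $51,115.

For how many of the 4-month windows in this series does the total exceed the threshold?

1

January 2024–April 2024: $87,590 + $54,112 + $23,395 + $9,033 = $174,130 (over)
February 2024–May 2024: $54,112 + $23,395 + $9,033 + $19,695 = $106,235 (under)
March 2024–June 2024: $23,395 + $9,033 + $19,695 + $10,207 = $62,330 (under)
April 2024–July 2024: $9,033 + $19,695 + $10,207 + $40,848 = $79,783 (under)
May 2024–August 2024: $19,695 + $10,207 + $40,848 + $11,705 = $82,455 (under)
June 2024–September 2024: $10,207 + $40,848 + $11,705 + $51,115 = $113,875 (under)
1 window exceeds the threshold.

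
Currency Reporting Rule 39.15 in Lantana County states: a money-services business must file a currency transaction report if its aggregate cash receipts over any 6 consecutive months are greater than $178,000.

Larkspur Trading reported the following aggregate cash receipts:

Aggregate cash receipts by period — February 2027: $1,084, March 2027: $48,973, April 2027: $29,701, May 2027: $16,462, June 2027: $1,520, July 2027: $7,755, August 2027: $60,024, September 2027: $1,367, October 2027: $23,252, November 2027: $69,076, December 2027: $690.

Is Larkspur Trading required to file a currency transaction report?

No

February 2027–July 2027: $1,084 + $48,973 + $29,701 + $16,462 + $1,520 + $7,755 = $105,495 (under)
March 2027–August 2027: $48,973 + $29,701 + $16,462 + $1,520 + $7,755 + $60,024 = $164,435 (under)
April 2027–September 2027: $29,701 + $16,462 + $1,520 + $7,755 + $60,024 + $1,367 = $116,829 (under)
May 2027–October 2027: $16,462 + $1,520 + $7,755 + $60,024 + $1,367 + $23,252 = $110,380 (under)
June 2027–November 2027: $1,520 + $7,755 + $60,024 + $1,367 + $23,252 + $69,076 = $162,994 (under)
July 2027–December 2027: $7,755 + $60,024 + $1,367 + $23,252 + $69,076 + $690 = $162,164 (under)
No window exceeds $178,000.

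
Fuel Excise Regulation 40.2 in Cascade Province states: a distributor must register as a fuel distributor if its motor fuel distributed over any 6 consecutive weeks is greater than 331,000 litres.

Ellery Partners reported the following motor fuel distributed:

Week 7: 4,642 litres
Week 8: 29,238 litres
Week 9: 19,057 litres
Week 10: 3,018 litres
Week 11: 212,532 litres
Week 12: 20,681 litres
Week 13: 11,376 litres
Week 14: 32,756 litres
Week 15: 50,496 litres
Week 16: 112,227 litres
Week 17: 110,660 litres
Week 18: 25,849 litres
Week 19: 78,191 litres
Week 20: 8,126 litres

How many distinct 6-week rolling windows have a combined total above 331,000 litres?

5

Week 7–Week 12: 4,642 litres + 29,238 litres + 19,057 litres + 3,018 litres + 212,532 litres + 20,681 litres = 289,168 litres (under)
Week 8–Week 13: 29,238 litres + 19,057 litres + 3,018 litres + 212,532 litres + 20,681 litres + 11,376 litres = 295,902 litres (under)
Week 9–Week 14: 19,057 litres + 3,018 litres + 212,532 litres + 20,681 litres + 11,376 litres + 32,756 litres = 299,420 litres (under)
Week 10–Week 15: 3,018 litres + 212,532 litres + 20,681 litres + 11,376 litres + 32,756 litres + 50,496 litres = 330,859 litres (under)
Week 11–Week 16: 212,532 litres + 20,681 litres + 11,376 litres + 32,756 litres + 50,496 litres + 112,227 litres = 440,068 litres (over)
Week 12–Week 17: 20,681 litres + 11,376 litres + 32,756 litres + 50,496 litres + 112,227 litres + 110,660 litres = 338,196 litres (over)
Week 13–Week 18: 11,376 litres + 32,756 litres + 50,496 litres + 112,227 litres + 110,660 litres + 25,849 litres = 343,364 litres (over)
Week 14–Week 19: 32,756 litres + 50,496 litres + 112,227 litres + 110,660 litres + 25,849 litres + 78,191 litres = 410,179 litres (over)
Week 15–Week 20: 50,496 litres + 112,227 litres + 110,660 litres + 25,849 litres + 78,191 litres + 8,126 litres = 385,549 litres (over)
5 windows exceed the threshold.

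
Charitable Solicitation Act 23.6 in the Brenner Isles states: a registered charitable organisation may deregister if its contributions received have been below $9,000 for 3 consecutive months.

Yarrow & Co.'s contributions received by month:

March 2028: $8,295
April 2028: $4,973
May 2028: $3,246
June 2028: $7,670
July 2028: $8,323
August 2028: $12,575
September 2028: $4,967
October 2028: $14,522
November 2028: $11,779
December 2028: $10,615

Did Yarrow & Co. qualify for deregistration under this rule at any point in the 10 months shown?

Yes

Months below $9,000: March 2028, April 2028, May 2028, June 2028, July 2028, September 2028.
Longest run of consecutive months below the threshold: 5.
5 ≥ 3, so Yarrow & Co. became eligible.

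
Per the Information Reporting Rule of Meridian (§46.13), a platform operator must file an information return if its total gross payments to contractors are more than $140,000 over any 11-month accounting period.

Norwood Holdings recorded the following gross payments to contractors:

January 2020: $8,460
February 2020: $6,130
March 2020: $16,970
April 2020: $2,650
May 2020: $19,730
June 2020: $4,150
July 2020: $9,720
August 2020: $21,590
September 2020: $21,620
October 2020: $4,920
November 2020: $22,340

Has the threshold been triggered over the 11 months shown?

No

Total gross payments to contractors: $8,460 + $6,130 + $16,970 + $2,650 + $19,730 + $4,150 + $9,720 + $21,590 + $21,620 + $4,920 + $22,340 = $138,280.
$138,280 ≤ $140,000, so the threshold is not exceeded.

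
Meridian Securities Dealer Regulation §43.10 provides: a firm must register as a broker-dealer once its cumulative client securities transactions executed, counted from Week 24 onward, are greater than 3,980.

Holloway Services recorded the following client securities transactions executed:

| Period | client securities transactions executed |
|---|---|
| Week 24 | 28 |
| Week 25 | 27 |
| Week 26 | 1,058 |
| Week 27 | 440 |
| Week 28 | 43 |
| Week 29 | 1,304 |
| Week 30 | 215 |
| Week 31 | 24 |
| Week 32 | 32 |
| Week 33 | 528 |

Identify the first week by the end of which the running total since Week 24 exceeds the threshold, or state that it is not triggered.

Through Week 24: 28
Through Week 25: 55
Through Week 26: 1,113
Through Week 27: 1,553
Through Week 28: 1,596
Through Week 29: 2,900
Through Week 30: 3,115
Through Week 31: 3,139
Through Week 32: 3,171
Through Week 33: 3,699
Final cumulative total 3,699 ≤ 3,980; the threshold is never exceeded.

Not triggered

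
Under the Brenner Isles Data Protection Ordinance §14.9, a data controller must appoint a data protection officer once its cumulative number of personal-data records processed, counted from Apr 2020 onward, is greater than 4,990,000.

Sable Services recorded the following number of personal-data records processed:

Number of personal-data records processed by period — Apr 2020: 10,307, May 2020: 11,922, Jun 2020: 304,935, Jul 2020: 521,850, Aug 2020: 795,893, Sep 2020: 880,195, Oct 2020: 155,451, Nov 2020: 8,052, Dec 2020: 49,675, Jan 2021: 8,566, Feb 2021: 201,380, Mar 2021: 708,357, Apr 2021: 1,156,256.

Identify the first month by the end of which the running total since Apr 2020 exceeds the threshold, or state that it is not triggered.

Through Apr 2020: 10,307
Through May 2020: 22,229
Through Jun 2020: 327,164
Through Jul 2020: 849,014
Through Aug 2020: 1,644,907
Through Sep 2020: 2,525,102
Through Oct 2020: 2,680,553
Through Nov 2020: 2,688,605
Through Dec 2020: 2,738,280
Through Jan 2021: 2,746,846
Through Feb 2021: 2,948,226
Through Mar 2021: 3,656,583
Through Apr 2021: 4,812,839
Final cumulative total 4,812,839 ≤ 4,990,000; the threshold is never exceeded.

Not triggered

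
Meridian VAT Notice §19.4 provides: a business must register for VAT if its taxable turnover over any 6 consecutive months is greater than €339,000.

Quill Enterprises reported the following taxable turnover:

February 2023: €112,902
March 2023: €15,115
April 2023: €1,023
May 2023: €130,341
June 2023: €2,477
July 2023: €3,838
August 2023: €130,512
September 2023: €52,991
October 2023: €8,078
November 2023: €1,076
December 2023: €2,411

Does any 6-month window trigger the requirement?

February 2023–July 2023: €112,902 + €15,115 + €1,023 + €130,341 + €2,477 + €3,838 = €265,696 (under)
March 2023–August 2023: €15,115 + €1,023 + €130,341 + €2,477 + €3,838 + €130,512 = €283,306 (under)
April 2023–September 2023: €1,023 + €130,341 + €2,477 + €3,838 + €130,512 + €52,991 = €321,182 (under)
May 2023–October 2023: €130,341 + €2,477 + €3,838 + €130,512 + €52,991 + €8,078 = €328,237 (under)
June 2023–November 2023: €2,477 + €3,838 + €130,512 + €52,991 + €8,078 + €1,076 = €198,972 (under)
July 2023–December 2023: €3,838 + €130,512 + €52,991 + €8,078 + €1,076 + €2,411 = €198,906 (under)
No window exceeds €339,000.

No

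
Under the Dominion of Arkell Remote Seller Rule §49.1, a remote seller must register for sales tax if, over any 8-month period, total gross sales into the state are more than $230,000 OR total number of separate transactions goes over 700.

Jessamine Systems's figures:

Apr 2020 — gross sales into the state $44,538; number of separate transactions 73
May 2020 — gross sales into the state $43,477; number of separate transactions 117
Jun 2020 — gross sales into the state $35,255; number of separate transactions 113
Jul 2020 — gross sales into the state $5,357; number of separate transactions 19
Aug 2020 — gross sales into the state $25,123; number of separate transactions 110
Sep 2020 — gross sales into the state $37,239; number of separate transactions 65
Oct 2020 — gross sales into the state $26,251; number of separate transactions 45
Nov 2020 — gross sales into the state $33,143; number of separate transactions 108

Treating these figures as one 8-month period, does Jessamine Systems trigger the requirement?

Yes

Total gross sales into the state: $44,538 + $43,477 + $35,255 + $5,357 + $25,123 + $37,239 + $26,251 + $33,143 = $250,383 (> $230,000).
Total number of separate transactions: 73 + 117 + 113 + 19 + 110 + 65 + 45 + 108 = 650 (≤ 700).
The test is 'or': at least one threshold is exceeded.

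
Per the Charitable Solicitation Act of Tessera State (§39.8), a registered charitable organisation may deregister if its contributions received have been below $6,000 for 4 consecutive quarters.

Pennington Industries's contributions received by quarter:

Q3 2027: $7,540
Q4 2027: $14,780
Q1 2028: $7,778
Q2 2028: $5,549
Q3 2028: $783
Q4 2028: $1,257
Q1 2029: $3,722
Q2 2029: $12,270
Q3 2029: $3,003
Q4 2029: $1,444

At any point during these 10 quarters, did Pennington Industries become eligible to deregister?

Yes

Quarters below $6,000: Q2 2028, Q3 2028, Q4 2028, Q1 2029, Q3 2029, Q4 2029.
Longest run of consecutive quarters below the threshold: 4.
4 ≥ 4, so Pennington Industries became eligible.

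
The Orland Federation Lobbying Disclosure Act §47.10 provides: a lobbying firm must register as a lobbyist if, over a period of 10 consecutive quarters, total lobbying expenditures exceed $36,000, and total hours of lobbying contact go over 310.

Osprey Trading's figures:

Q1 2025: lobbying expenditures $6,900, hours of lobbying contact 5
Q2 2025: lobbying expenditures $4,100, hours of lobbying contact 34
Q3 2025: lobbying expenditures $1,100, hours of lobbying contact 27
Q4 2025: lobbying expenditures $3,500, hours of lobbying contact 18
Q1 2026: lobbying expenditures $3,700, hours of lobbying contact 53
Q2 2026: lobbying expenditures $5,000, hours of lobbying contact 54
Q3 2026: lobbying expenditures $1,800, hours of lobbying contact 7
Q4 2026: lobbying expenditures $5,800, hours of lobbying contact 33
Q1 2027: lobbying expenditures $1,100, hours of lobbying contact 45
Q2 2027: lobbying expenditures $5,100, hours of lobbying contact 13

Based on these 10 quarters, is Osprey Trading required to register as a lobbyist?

Total lobbying expenditures: $6,900 + $4,100 + $1,100 + $3,500 + $3,700 + $5,000 + $1,800 + $5,800 + $1,100 + $5,100 = $38,100 (> $36,000).
Total hours of lobbying contact: 5 + 34 + 27 + 18 + 53 + 54 + 7 + 33 + 45 + 13 = 289 (≤ 310).
The test is 'and': the rule requires both, and at least one is not exceeded.

No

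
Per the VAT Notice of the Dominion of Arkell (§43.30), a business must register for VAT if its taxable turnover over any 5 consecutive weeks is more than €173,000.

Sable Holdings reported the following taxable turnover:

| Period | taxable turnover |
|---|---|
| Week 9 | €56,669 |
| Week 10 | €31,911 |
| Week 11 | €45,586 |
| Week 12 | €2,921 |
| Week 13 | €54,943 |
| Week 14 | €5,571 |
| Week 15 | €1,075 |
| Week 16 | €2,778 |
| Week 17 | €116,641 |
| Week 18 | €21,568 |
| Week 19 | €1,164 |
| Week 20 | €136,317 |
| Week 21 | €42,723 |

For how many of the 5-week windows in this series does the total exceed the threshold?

Week 9–Week 13: €56,669 + €31,911 + €45,586 + €2,921 + €54,943 = €192,030 (over)
Week 10–Week 14: €31,911 + €45,586 + €2,921 + €54,943 + €5,571 = €140,932 (under)
Week 11–Week 15: €45,586 + €2,921 + €54,943 + €5,571 + €1,075 = €110,096 (under)
Week 12–Week 16: €2,921 + €54,943 + €5,571 + €1,075 + €2,778 = €67,288 (under)
Week 13–Week 17: €54,943 + €5,571 + €1,075 + €2,778 + €116,641 = €181,008 (over)
Week 14–Week 18: €5,571 + €1,075 + €2,778 + €116,641 + €21,568 = €147,633 (under)
Week 15–Week 19: €1,075 + €2,778 + €116,641 + €21,568 + €1,164 = €143,226 (under)
Week 16–Week 20: €2,778 + €116,641 + €21,568 + €1,164 + €136,317 = €278,468 (over)
Week 17–Week 21: €116,641 + €21,568 + €1,164 + €136,317 + €42,723 = €318,413 (over)
4 windows exceed the threshold.

4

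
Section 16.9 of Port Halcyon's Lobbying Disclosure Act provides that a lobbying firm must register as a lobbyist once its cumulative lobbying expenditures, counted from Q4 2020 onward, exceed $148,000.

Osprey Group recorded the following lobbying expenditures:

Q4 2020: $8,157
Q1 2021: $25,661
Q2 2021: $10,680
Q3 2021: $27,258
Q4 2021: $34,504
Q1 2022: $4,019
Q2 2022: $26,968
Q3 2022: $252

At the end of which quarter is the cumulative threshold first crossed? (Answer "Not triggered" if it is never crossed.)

Not triggered

Through Q4 2020: $8,157
Through Q1 2021: $33,818
Through Q2 2021: $44,498
Through Q3 2021: $71,756
Through Q4 2021: $106,260
Through Q1 2022: $110,279
Through Q2 2022: $137,247
Through Q3 2022: $137,499
Final cumulative total $137,499 ≤ $148,000; the threshold is never exceeded.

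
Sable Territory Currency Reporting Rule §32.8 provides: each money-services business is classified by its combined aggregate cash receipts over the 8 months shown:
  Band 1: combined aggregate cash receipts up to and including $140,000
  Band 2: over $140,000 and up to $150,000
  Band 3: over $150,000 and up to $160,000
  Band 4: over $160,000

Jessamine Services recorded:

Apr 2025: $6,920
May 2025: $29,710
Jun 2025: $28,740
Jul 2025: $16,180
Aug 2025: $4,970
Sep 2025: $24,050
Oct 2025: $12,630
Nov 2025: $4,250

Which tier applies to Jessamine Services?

Combined aggregate cash receipts: $6,920 + $29,710 + $28,740 + $16,180 + $4,970 + $24,050 + $12,630 + $4,250 = $127,450.
$127,450 ≤ $140,000, so Band 1 applies.

Band 1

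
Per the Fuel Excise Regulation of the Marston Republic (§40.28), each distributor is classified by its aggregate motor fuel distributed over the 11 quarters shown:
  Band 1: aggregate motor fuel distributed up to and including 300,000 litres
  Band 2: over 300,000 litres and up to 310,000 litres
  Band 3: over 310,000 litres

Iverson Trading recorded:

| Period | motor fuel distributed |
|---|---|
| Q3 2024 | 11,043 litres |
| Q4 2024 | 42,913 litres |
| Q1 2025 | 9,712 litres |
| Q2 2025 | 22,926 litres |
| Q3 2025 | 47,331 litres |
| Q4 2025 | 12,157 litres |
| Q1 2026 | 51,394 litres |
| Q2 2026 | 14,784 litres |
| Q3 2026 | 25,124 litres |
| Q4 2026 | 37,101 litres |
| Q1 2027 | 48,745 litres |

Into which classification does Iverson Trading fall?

Band 3

Aggregate motor fuel distributed: 11,043 litres + 42,913 litres + 9,712 litres + 22,926 litres + 47,331 litres + 12,157 litres + 51,394 litres + 14,784 litres + 25,124 litres + 37,101 litres + 48,745 litres = 323,230 litres.
323,230 litres > 310,000 litres, so Band 3 applies.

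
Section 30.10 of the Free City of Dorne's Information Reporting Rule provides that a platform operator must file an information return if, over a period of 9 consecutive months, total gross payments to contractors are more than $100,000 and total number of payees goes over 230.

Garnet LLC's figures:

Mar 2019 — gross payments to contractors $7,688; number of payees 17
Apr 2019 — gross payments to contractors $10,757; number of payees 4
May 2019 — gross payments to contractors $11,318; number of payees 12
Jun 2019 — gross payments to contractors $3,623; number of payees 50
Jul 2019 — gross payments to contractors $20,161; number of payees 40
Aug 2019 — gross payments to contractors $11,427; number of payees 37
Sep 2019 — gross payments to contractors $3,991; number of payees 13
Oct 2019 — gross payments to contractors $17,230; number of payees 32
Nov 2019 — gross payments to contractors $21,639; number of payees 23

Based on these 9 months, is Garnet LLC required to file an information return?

No

Total gross payments to contractors: $7,688 + $10,757 + $11,318 + $3,623 + $20,161 + $11,427 + $3,991 + $17,230 + $21,639 = $107,834 (> $100,000).
Total number of payees: 17 + 4 + 12 + 50 + 40 + 37 + 13 + 32 + 23 = 228 (≤ 230).
The test is 'and': the rule requires both, and at least one is not exceeded.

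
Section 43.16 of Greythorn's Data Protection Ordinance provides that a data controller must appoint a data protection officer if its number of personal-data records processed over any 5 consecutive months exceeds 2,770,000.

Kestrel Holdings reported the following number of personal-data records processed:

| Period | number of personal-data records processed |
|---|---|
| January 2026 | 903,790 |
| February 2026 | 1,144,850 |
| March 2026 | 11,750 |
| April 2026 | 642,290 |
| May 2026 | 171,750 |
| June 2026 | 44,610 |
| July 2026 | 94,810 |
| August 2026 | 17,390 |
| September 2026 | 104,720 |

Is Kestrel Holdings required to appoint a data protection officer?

Yes

January 2026–May 2026: 903,790 + 1,144,850 + 11,750 + 642,290 + 171,750 = 2,874,430 (over)
February 2026–June 2026: 1,144,850 + 11,750 + 642,290 + 171,750 + 44,610 = 2,015,250 (under)
March 2026–July 2026: 11,750 + 642,290 + 171,750 + 44,610 + 94,810 = 965,210 (under)
April 2026–August 2026: 642,290 + 171,750 + 44,610 + 94,810 + 17,390 = 970,850 (under)
May 2026–September 2026: 171,750 + 44,610 + 94,810 + 17,390 + 104,720 = 433,280 (under)
At least one window exceeds 2,770,000.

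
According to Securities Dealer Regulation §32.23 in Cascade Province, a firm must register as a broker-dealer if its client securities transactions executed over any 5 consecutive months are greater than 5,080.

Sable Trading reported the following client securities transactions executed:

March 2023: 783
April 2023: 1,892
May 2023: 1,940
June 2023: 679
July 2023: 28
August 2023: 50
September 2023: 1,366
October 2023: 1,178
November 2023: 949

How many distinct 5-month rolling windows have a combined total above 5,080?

March 2023–July 2023: 783 + 1,892 + 1,940 + 679 + 28 = 5,322 (over)
April 2023–August 2023: 1,892 + 1,940 + 679 + 28 + 50 = 4,589 (under)
May 2023–September 2023: 1,940 + 679 + 28 + 50 + 1,366 = 4,063 (under)
June 2023–October 2023: 679 + 28 + 50 + 1,366 + 1,178 = 3,301 (under)
July 2023–November 2023: 28 + 50 + 1,366 + 1,178 + 949 = 3,571 (under)
1 window exceeds the threshold.

1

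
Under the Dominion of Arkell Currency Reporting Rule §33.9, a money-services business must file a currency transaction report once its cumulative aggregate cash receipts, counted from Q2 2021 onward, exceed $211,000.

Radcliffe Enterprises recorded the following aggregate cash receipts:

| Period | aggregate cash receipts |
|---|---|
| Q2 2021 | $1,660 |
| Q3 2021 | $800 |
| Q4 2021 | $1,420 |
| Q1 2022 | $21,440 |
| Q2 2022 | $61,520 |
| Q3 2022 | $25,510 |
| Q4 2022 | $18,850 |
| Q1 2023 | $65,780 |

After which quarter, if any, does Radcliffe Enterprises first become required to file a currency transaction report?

Through Q2 2021: $1,660
Through Q3 2021: $2,460
Through Q4 2021: $3,880
Through Q1 2022: $25,320
Through Q2 2022: $86,840
Through Q3 2022: $112,350
Through Q4 2022: $131,200
Through Q1 2023: $196,980
Final cumulative total $196,980 ≤ $211,000; the threshold is never exceeded.

Not triggered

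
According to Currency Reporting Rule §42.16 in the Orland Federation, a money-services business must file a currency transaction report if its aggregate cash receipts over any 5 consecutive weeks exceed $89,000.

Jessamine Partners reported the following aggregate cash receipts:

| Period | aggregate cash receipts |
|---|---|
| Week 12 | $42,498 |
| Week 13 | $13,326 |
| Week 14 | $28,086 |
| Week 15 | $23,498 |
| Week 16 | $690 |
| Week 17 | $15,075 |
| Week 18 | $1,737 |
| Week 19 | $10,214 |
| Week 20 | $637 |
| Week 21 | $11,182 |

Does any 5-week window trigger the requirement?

Yes

Week 12–Week 16: $42,498 + $13,326 + $28,086 + $23,498 + $690 = $108,098 (over)
Week 13–Week 17: $13,326 + $28,086 + $23,498 + $690 + $15,075 = $80,675 (under)
Week 14–Week 18: $28,086 + $23,498 + $690 + $15,075 + $1,737 = $69,086 (under)
Week 15–Week 19: $23,498 + $690 + $15,075 + $1,737 + $10,214 = $51,214 (under)
Week 16–Week 20: $690 + $15,075 + $1,737 + $10,214 + $637 = $28,353 (under)
Week 17–Week 21: $15,075 + $1,737 + $10,214 + $637 + $11,182 = $38,845 (under)
At least one window exceeds $89,000.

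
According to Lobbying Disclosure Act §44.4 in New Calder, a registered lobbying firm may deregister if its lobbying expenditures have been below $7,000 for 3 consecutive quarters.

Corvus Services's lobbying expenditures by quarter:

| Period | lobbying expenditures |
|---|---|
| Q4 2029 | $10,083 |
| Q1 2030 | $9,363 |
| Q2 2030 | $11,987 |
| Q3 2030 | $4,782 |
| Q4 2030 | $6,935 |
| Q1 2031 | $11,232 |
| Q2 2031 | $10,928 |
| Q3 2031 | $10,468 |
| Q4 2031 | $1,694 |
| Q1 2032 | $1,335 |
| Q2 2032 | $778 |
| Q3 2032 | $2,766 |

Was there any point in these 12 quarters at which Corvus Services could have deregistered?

Quarters below $7,000: Q3 2030, Q4 2030, Q4 2031, Q1 2032, Q2 2032, Q3 2032.
Longest run of consecutive quarters below the threshold: 4.
4 ≥ 3, so Corvus Services became eligible.

Yes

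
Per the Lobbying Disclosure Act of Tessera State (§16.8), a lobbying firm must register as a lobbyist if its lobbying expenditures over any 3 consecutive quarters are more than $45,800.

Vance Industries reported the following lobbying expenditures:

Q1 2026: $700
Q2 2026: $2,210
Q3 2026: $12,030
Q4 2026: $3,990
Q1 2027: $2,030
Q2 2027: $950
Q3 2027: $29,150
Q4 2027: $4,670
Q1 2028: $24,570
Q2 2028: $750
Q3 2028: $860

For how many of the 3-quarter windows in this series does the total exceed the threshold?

1

Q1 2026–Q3 2026: $700 + $2,210 + $12,030 = $14,940 (under)
Q2 2026–Q4 2026: $2,210 + $12,030 + $3,990 = $18,230 (under)
Q3 2026–Q1 2027: $12,030 + $3,990 + $2,030 = $18,050 (under)
Q4 2026–Q2 2027: $3,990 + $2,030 + $950 = $6,970 (under)
Q1 2027–Q3 2027: $2,030 + $950 + $29,150 = $32,130 (under)
Q2 2027–Q4 2027: $950 + $29,150 + $4,670 = $34,770 (under)
Q3 2027–Q1 2028: $29,150 + $4,670 + $24,570 = $58,390 (over)
Q4 2027–Q2 2028: $4,670 + $24,570 + $750 = $29,990 (under)
Q1 2028–Q3 2028: $24,570 + $750 + $860 = $26,180 (under)
1 window exceeds the threshold.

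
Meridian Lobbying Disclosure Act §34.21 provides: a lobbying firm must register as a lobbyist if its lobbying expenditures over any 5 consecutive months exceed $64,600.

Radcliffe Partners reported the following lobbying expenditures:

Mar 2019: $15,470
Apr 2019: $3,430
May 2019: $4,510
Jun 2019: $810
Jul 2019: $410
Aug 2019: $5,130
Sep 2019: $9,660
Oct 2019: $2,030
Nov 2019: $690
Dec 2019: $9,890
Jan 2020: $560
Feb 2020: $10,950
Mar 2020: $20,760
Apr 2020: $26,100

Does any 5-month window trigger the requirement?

Mar 2019–Jul 2019: $15,470 + $3,430 + $4,510 + $810 + $410 = $24,630 (under)
Apr 2019–Aug 2019: $3,430 + $4,510 + $810 + $410 + $5,130 = $14,290 (under)
May 2019–Sep 2019: $4,510 + $810 + $410 + $5,130 + $9,660 = $20,520 (under)
Jun 2019–Oct 2019: $810 + $410 + $5,130 + $9,660 + $2,030 = $18,040 (under)
Jul 2019–Nov 2019: $410 + $5,130 + $9,660 + $2,030 + $690 = $17,920 (under)
Aug 2019–Dec 2019: $5,130 + $9,660 + $2,030 + $690 + $9,890 = $27,400 (under)
Sep 2019–Jan 2020: $9,660 + $2,030 + $690 + $9,890 + $560 = $22,830 (under)
Oct 2019–Feb 2020: $2,030 + $690 + $9,890 + $560 + $10,950 = $24,120 (under)
Nov 2019–Mar 2020: $690 + $9,890 + $560 + $10,950 + $20,760 = $42,850 (under)
Dec 2019–Apr 2020: $9,890 + $560 + $10,950 + $20,760 + $26,100 = $68,260 (over)
At least one window exceeds $64,600.

Yes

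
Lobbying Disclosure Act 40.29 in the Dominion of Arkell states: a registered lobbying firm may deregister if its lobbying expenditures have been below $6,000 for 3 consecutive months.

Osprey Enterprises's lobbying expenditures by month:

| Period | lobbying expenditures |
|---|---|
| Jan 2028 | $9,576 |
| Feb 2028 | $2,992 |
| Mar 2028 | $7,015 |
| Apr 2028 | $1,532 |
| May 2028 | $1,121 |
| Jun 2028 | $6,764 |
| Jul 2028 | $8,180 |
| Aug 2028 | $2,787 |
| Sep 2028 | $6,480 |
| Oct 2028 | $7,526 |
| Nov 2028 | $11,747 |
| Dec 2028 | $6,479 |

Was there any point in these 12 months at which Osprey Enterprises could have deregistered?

No

Months below $6,000: Feb 2028, Apr 2028, May 2028, Aug 2028.
Longest run of consecutive months below the threshold: 2.
2 < 3, so Osprey Enterprises never became eligible.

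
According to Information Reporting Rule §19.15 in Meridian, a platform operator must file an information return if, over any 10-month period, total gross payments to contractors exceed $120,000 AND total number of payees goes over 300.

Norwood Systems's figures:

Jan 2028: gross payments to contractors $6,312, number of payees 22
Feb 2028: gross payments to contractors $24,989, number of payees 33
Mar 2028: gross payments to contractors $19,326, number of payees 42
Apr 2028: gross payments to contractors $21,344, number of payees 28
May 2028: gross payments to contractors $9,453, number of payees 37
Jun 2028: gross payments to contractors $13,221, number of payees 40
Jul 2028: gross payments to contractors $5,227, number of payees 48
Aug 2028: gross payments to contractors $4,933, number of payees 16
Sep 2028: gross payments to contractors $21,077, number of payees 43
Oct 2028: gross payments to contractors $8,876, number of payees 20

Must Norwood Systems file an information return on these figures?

Total gross payments to contractors: $6,312 + $24,989 + $19,326 + $21,344 + $9,453 + $13,221 + $5,227 + $4,933 + $21,077 + $8,876 = $134,758 (> $120,000).
Total number of payees: 22 + 33 + 42 + 28 + 37 + 40 + 48 + 16 + 43 + 20 = 329 (> 300).
The test is 'and': both thresholds are exceeded.

Yes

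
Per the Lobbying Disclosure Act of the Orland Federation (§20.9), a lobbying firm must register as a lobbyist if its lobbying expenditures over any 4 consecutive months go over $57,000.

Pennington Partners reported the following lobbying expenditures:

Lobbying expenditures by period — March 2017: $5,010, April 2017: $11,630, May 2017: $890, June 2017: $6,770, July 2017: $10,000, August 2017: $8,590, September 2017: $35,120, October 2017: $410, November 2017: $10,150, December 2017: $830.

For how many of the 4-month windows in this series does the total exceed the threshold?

March 2017–June 2017: $5,010 + $11,630 + $890 + $6,770 = $24,300 (under)
April 2017–July 2017: $11,630 + $890 + $6,770 + $10,000 = $29,290 (under)
May 2017–August 2017: $890 + $6,770 + $10,000 + $8,590 = $26,250 (under)
June 2017–September 2017: $6,770 + $10,000 + $8,590 + $35,120 = $60,480 (over)
July 2017–October 2017: $10,000 + $8,590 + $35,120 + $410 = $54,120 (under)
August 2017–November 2017: $8,590 + $35,120 + $410 + $10,150 = $54,270 (under)
September 2017–December 2017: $35,120 + $410 + $10,150 + $830 = $46,510 (under)
1 window exceeds the threshold.

1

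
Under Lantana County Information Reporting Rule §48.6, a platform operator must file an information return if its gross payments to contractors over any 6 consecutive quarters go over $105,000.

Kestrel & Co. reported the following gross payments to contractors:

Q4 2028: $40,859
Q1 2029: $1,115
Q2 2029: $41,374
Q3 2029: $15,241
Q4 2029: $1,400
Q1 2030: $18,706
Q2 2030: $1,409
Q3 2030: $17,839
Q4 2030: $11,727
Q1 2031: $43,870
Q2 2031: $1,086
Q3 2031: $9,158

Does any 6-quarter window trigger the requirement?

Yes

Q4 2028–Q1 2030: $40,859 + $1,115 + $41,374 + $15,241 + $1,400 + $18,706 = $118,695 (over)
Q1 2029–Q2 2030: $1,115 + $41,374 + $15,241 + $1,400 + $18,706 + $1,409 = $79,245 (under)
Q2 2029–Q3 2030: $41,374 + $15,241 + $1,400 + $18,706 + $1,409 + $17,839 = $95,969 (under)
Q3 2029–Q4 2030: $15,241 + $1,400 + $18,706 + $1,409 + $17,839 + $11,727 = $66,322 (under)
Q4 2029–Q1 2031: $1,400 + $18,706 + $1,409 + $17,839 + $11,727 + $43,870 = $94,951 (under)
Q1 2030–Q2 2031: $18,706 + $1,409 + $17,839 + $11,727 + $43,870 + $1,086 = $94,637 (under)
Q2 2030–Q3 2031: $1,409 + $17,839 + $11,727 + $43,870 + $1,086 + $9,158 = $85,089 (under)
At least one window exceeds $105,000.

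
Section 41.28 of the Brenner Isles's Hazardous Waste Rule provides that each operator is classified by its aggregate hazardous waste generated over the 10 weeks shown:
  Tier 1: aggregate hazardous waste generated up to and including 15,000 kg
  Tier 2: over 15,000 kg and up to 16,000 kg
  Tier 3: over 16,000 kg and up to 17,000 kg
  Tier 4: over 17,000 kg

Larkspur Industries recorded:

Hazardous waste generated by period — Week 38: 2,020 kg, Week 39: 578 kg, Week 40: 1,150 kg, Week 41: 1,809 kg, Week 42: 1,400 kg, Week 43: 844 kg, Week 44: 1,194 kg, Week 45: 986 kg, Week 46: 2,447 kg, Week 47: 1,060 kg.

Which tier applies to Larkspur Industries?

Tier 1

Aggregate hazardous waste generated: 2,020 kg + 578 kg + 1,150 kg + 1,809 kg + 1,400 kg + 844 kg + 1,194 kg + 986 kg + 2,447 kg + 1,060 kg = 13,488 kg.
13,488 kg ≤ 15,000 kg, so Tier 1 applies.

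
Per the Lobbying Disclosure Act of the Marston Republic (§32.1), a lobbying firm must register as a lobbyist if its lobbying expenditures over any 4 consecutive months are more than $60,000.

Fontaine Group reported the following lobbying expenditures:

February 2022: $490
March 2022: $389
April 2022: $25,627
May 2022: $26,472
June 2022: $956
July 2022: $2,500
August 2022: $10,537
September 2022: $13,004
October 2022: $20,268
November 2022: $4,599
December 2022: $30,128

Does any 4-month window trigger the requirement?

February 2022–May 2022: $490 + $389 + $25,627 + $26,472 = $52,978 (under)
March 2022–June 2022: $389 + $25,627 + $26,472 + $956 = $53,444 (under)
April 2022–July 2022: $25,627 + $26,472 + $956 + $2,500 = $55,555 (under)
May 2022–August 2022: $26,472 + $956 + $2,500 + $10,537 = $40,465 (under)
June 2022–September 2022: $956 + $2,500 + $10,537 + $13,004 = $26,997 (under)
July 2022–October 2022: $2,500 + $10,537 + $13,004 + $20,268 = $46,309 (under)
August 2022–November 2022: $10,537 + $13,004 + $20,268 + $4,599 = $48,408 (under)
September 2022–December 2022: $13,004 + $20,268 + $4,599 + $30,128 = $67,999 (over)
At least one window exceeds $60,000.

Yes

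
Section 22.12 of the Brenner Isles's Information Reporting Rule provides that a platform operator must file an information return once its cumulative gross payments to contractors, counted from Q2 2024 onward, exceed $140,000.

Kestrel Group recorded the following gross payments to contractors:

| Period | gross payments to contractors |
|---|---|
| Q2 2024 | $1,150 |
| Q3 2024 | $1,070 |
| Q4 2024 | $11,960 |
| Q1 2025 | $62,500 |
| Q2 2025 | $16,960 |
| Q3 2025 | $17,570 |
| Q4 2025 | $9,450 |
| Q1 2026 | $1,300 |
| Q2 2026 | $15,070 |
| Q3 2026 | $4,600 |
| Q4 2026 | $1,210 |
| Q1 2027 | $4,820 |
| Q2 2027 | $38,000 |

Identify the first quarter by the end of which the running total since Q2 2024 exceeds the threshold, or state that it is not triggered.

Q3 2026

Through Q2 2024: $1,150
Through Q3 2024: $2,220
Through Q4 2024: $14,180
Through Q1 2025: $76,680
Through Q2 2025: $93,640
Through Q3 2025: $111,210
Through Q4 2025: $120,660
Through Q1 2026: $121,960
Through Q2 2026: $137,030
Through Q3 2026: $141,630 ← exceeds threshold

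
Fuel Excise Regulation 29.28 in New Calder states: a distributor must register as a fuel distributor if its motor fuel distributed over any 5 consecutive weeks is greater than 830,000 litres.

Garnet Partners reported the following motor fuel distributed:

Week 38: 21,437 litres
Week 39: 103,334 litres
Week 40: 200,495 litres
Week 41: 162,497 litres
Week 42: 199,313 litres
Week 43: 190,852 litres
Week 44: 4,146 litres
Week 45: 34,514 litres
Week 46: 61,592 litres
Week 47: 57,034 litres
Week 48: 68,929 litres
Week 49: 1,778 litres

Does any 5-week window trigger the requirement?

Yes

Week 38–Week 42: 21,437 litres + 103,334 litres + 200,495 litres + 162,497 litres + 199,313 litres = 687,076 litres (under)
Week 39–Week 43: 103,334 litres + 200,495 litres + 162,497 litres + 199,313 litres + 190,852 litres = 856,491 litres (over)
Week 40–Week 44: 200,495 litres + 162,497 litres + 199,313 litres + 190,852 litres + 4,146 litres = 757,303 litres (under)
Week 41–Week 45: 162,497 litres + 199,313 litres + 190,852 litres + 4,146 litres + 34,514 litres = 591,322 litres (under)
Week 42–Week 46: 199,313 litres + 190,852 litres + 4,146 litres + 34,514 litres + 61,592 litres = 490,417 litres (under)
Week 43–Week 47: 190,852 litres + 4,146 litres + 34,514 litres + 61,592 litres + 57,034 litres = 348,138 litres (under)
Week 44–Week 48: 4,146 litres + 34,514 litres + 61,592 litres + 57,034 litres + 68,929 litres = 226,215 litres (under)
Week 45–Week 49: 34,514 litres + 61,592 litres + 57,034 litres + 68,929 litres + 1,778 litres = 223,847 litres (under)
At least one window exceeds 830,000 litres.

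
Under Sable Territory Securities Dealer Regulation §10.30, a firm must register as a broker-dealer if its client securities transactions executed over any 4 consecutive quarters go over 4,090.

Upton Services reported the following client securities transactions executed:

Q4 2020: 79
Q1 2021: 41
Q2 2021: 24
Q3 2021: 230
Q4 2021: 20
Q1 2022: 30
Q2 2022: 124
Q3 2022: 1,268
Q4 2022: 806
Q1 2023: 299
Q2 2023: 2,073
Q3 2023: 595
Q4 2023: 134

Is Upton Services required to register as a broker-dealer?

Yes

Q4 2020–Q3 2021: 79 + 41 + 24 + 230 = 374 (under)
Q1 2021–Q4 2021: 41 + 24 + 230 + 20 = 315 (under)
Q2 2021–Q1 2022: 24 + 230 + 20 + 30 = 304 (under)
Q3 2021–Q2 2022: 230 + 20 + 30 + 124 = 404 (under)
Q4 2021–Q3 2022: 20 + 30 + 124 + 1,268 = 1,442 (under)
Q1 2022–Q4 2022: 30 + 124 + 1,268 + 806 = 2,228 (under)
Q2 2022–Q1 2023: 124 + 1,268 + 806 + 299 = 2,497 (under)
Q3 2022–Q2 2023: 1,268 + 806 + 299 + 2,073 = 4,446 (over)
Q4 2022–Q3 2023: 806 + 299 + 2,073 + 595 = 3,773 (under)
Q1 2023–Q4 2023: 299 + 2,073 + 595 + 134 = 3,101 (under)
At least one window exceeds 4,090.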